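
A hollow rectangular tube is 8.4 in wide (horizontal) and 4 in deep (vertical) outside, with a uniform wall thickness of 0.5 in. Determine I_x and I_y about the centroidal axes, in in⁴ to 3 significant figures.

I_x ≈ 28.2 in⁴, I_y ≈ 96.3 in⁴

Decompose the section into non-overlapping parts with the origin at the bottom-left of its bounding rectangle.
Outer rectangle: 8.4 × 4, A = 33.6 in², y = 2 in, Ī = 44.8 in⁴.
Inner void (subtracted): 7.4 × 3, A = 22.2 in², y = 2 in, Ī = 16.65 in⁴.
By symmetry the centroid is at mid-height, ȳ = 2 in.
All pieces are centred on the centroidal x-axis, so I = ΣĪ (holes subtracted) = 28.15 in⁴.
Repeating about the centroidal y-axis gives I_y = 96.262 in⁴.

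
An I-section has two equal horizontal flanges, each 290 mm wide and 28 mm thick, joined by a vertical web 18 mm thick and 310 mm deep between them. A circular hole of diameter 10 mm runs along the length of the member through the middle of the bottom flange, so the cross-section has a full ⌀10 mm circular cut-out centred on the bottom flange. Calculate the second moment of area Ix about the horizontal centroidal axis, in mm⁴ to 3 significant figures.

Decompose the section into non-overlapping parts with the origin at the bottom-left of its bounding rectangle.
Bottom flange: 290 × 28, A = 8 120 mm², y = 14 mm, Ī = 530 507 mm⁴.
Web: 18 × 310, A = 5 580 mm², y = 183 mm, Ī = 44 686 500 mm⁴.
Top flange: 290 × 28, A = 8 120 mm², y = 352 mm, Ī = 530 507 mm⁴.
Hole (subtracted): ⌀10, A = 78.54 mm², y = 14 mm, Ī = 490.87 mm⁴.
Centroid: ȳ = ΣA·y / ΣA = 183.61 mm.
Transfer each piece to the horizontal centroidal axis using Ī + A·d² with d = y − 183.61:
  bottom flange: d = -169.61 mm → contributes +234 124 416 mm⁴
  web: d = -0.6105 mm → contributes +44 688 580 mm⁴
  top flange: d = 168.39 mm → contributes +230 773 291 mm⁴
  hole: d = -169.61 mm → contributes −2 259 903 mm⁴
Total I = 507 326 383 mm⁴.

Ix ≈ 5.07 × 10⁸ mm⁴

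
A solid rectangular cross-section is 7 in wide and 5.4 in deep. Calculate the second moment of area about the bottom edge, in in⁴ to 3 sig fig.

I_base ≈ 367 in⁴

The section: 7 × 5.4, A = 37.8 in², y = 2.7 in, Ī = 91.854 in⁴.
Transfer it to the base of the section using Ī + A·d² with d = y − 0:
  the section: d = 2.7 in → contributes +367.42 in⁴
Total I = 367.42 in⁴.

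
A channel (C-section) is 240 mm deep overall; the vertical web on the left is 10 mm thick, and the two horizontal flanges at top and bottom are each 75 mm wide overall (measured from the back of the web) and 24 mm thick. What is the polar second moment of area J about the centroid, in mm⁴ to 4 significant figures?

J ≈ 5.109 × 10⁷ mm⁴

Treat the section as a set of non-overlapping primitives; coordinates are from the bounding-box lower-left.
Web: 10 × 240, A = 2 400 mm², y = 120 mm, Ī = 11 520 000 mm⁴.
Top flange (beyond web): 65 × 24, A = 1 560 mm², y = 228 mm, Ī = 74 880 mm⁴.
Bottom flange (beyond web): 65 × 24, A = 1 560 mm², y = 12 mm, Ī = 74 880 mm⁴.
By symmetry the centroid is at mid-height, ȳ = 120 mm.
Transfer each piece to the centroidal x-axis using Ī + A·d² with d = y − 120:
  web: d = 0 mm → contributes +11 520 000 mm⁴
  top flange (beyond web): d = 108 mm → contributes +18 270 720 mm⁴
  bottom flange (beyond web): d = -108 mm → contributes +18 270 720 mm⁴
Total I = 48 061 440 mm⁴.
For the y-axis: x̄ = 26.1957 mm.
Repeating about the centroidal y-axis gives I_y = 3 026 109 mm⁴.
Polar second moment: J = I_x + I_y = 51 087 549 mm⁴.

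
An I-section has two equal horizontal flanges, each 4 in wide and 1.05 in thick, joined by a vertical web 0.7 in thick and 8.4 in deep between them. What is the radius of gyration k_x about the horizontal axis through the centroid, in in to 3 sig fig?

Split into non-overlapping primitives; take the origin at the lower-left of the bounding box.
Bottom flange: 4 × 1.05, A = 4.2 in², y = 0.525 in, Ī = 0.38588 in⁴.
Web: 0.7 × 8.4, A = 5.88 in², y = 5.25 in, Ī = 34.574 in⁴.
Top flange: 4 × 1.05, A = 4.2 in², y = 9.975 in, Ī = 0.38588 in⁴.
By symmetry the centroid is at mid-height, ȳ = 5.25 in.
Transfer each piece to the horizontal axis through the centroid using Ī + A·d² with d = y − 5.25:
  bottom flange: d = -4.725 in → contributes +94.154 in⁴
  web: d = 0 in → contributes +34.574 in⁴
  top flange: d = 4.725 in → contributes +94.154 in⁴
Total I = 222.88 in⁴.
Radius of gyration: k = √(I/A) = √(222.88 / 14.28) = 3.9507 in.

k_x ≈ 3.95 in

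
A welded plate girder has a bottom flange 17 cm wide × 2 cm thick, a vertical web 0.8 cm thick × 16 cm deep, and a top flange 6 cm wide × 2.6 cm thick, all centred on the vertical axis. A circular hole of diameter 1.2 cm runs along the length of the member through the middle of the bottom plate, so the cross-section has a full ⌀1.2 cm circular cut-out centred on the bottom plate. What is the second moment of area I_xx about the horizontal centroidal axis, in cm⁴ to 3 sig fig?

I_xx ≈ 3930 cm⁴

Break the section into simple shapes (no overlaps), measuring from the bottom-left corner of the bounding box.
Bottom plate: 17 × 2, A = 34 cm², y = 1 cm, Ī = 11.333 cm⁴.
Web plate: 0.8 × 16, A = 12.8 cm², y = 10 cm, Ī = 273.07 cm⁴.
Top plate: 6 × 2.6, A = 15.6 cm², y = 19.3 cm, Ī = 8.788 cm⁴.
Hole (subtracted): ⌀1.2, A = 1.131 cm², y = 1 cm, Ī = 0.10179 cm⁴.
Centroid: ȳ = ΣA·y / ΣA = 7.5397 cm.
Transfer each piece to the horizontal centroidal axis using Ī + A·d² with d = y − 7.5397:
  bottom plate: d = -6.5397 cm → contributes +1465.4 cm⁴
  web plate: d = 2.4603 cm → contributes +350.55 cm⁴
  top plate: d = 11.76 cm → contributes +2166.3 cm⁴
  hole: d = -6.5397 cm → contributes −48.471 cm⁴
Total I = 3933.9 cm⁴.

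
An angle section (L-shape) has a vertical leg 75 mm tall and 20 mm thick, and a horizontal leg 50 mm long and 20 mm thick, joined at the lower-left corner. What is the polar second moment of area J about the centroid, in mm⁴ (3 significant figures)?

J ≈ 1.41 × 10⁶ mm⁴

Break the section into simple shapes (no overlaps), measuring from the bottom-left corner of the bounding box.
Vertical leg: 20 × 75, A = 1 500 mm², y = 37.5 mm, Ī = 703 125 mm⁴.
Horizontal leg (remainder): 30 × 20, A = 600 mm², y = 10 mm, Ī = 20 000 mm⁴.
Centroid: ȳ = ΣA·y / ΣA = 29.643 mm.
Transfer each piece to the centroidal x-axis using Ī + A·d² with d = y − 29.643:
  vertical leg: d = 7.8571 mm → contributes +795 727 mm⁴
  horizontal leg (remainder): d = -19.643 mm → contributes +251 505 mm⁴
Total I = 1 047 232 mm⁴.
For the y-axis: x̄ = 17.143 mm.
Repeating about the centroidal y-axis gives I_y = 362 857 mm⁴.
Polar second moment: J = I_x + I_y = 1 410 089 mm⁴.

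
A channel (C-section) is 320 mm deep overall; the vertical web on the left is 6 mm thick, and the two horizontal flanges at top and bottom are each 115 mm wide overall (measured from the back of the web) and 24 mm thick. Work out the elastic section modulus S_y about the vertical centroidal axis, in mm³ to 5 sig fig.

Break the section into simple shapes (no overlaps), measuring from the bottom-left corner of the bounding box.
Web: 6 × 320, A = 1 920 mm², x = 3 mm, Ī = 5 760 mm⁴.
Top flange (beyond web): 109 × 24, A = 2 616 mm², x = 60.5 mm, Ī = 2 590 058 mm⁴.
Bottom flange (beyond web): 109 × 24, A = 2 616 mm², x = 60.5 mm, Ī = 2 590 058 mm⁴.
Centroid: x̄ = ΣA·x / ΣA = 45.06376 mm.
Transfer each piece to the vertical centroidal axis using Ī + A·d² with d = x − 45.06376:
  web: d = -42.06376 mm → contributes +3 402 931 mm⁴
  top flange (beyond web): d = 15.43624 mm → contributes +3 213 392 mm⁴
  bottom flange (beyond web): d = 15.43624 mm → contributes +3 213 392 mm⁴
Total I = 9 829 715 mm⁴.
Extreme fibre distance c = 69.93624 mm; S = I/c = 140552.5 mm³.

S_y ≈ 1.4055 × 10⁵ mm³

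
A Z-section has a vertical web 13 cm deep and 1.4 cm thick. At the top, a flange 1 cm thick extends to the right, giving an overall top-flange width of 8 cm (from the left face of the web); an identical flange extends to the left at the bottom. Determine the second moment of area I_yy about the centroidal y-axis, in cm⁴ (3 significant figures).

Treat the section as a set of non-overlapping primitives; coordinates are from the bounding-box lower-left.
Web: 1.4 × 13, A = 18.2 cm², x = 7.3 cm, Ī = 2.9727 cm⁴.
Top flange (beyond web): 6.6 × 1, A = 6.6 cm², x = 11.3 cm, Ī = 23.958 cm⁴.
Bottom flange (beyond web): 6.6 × 1, A = 6.6 cm², x = 3.3 cm, Ī = 23.958 cm⁴.
Centroid: x̄ = ΣA·x / ΣA = 7.3 cm.
Transfer each piece to the centroidal y-axis using Ī + A·d² with d = x − 7.3:
  web: d = 0 cm → contributes +2.9727 cm⁴
  top flange (beyond web): d = 4 cm → contributes +129.56 cm⁴
  bottom flange (beyond web): d = -4 cm → contributes +129.56 cm⁴
Total I = 262.09 cm⁴.

I_yy ≈ 262 cm⁴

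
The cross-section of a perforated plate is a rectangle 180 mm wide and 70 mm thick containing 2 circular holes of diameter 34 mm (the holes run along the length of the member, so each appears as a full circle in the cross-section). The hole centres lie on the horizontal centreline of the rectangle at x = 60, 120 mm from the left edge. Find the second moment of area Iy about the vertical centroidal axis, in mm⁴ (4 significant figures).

Iy ≈ 3.225 × 10⁷ mm⁴

Break the section into simple shapes (no overlaps), measuring from the bottom-left corner of the bounding box.
Plate: 180 × 70, A = 12 600 mm², x = 90 mm, Ī = 34 020 000 mm⁴.
Hole 1 (subtracted): ⌀34, A = 907.92 mm², x = 60 mm, Ī = 65597.2 mm⁴.
Hole 2 (subtracted): ⌀34, A = 907.92 mm², x = 120 mm, Ī = 65597.2 mm⁴.
By symmetry the centroid is at mid-width, x̄ = 90 mm.
Transfer each piece to the vertical centroidal axis using Ī + A·d² with d = x − 90:
  plate: d = 0 mm → contributes +34 020 000 mm⁴
  hole 1: d = -30 mm → contributes −882 725 mm⁴
  hole 2: d = 30 mm → contributes −882 725 mm⁴
Total I = 32 254 549 mm⁴.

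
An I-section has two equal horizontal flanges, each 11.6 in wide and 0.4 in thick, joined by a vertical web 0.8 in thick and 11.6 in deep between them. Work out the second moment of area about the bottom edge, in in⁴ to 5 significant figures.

Break the section into simple shapes (no overlaps), measuring from the bottom-left corner of the bounding box.
Bottom flange: 11.6 × 0.4, A = 4.64 in², y = 0.2 in, Ī = 0.06186667 in⁴.
Web: 0.8 × 11.6, A = 9.28 in², y = 6.2 in, Ī = 104.0597 in⁴.
Top flange: 11.6 × 0.4, A = 4.64 in², y = 12.2 in, Ī = 0.06186667 in⁴.
Transfer each piece to the bottom edge using Ī + A·d² with d = y − 0:
  bottom flange: d = 0.2 in → contributes +0.2474667 in⁴
  web: d = 6.2 in → contributes +460.7829 in⁴
  top flange: d = 12.2 in → contributes +690.6795 in⁴
Total I = 1151.71 in⁴.

I_base ≈ 1151.7 in⁴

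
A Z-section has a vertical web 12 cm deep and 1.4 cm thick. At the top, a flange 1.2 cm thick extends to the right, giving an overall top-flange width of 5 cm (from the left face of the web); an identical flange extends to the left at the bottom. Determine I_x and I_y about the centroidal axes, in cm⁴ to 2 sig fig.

I_x ≈ 450 cm⁴, I_y ≈ 66 cm⁴

Decompose the section into non-overlapping parts with the origin at the bottom-left of its bounding rectangle.
Web: 1.4 × 12, A = 16.8 cm², y = 6 cm, Ī = 201.6 cm⁴.
Top flange (beyond web): 3.6 × 1.2, A = 4.32 cm², y = 11.4 cm, Ī = 0.5184 cm⁴.
Bottom flange (beyond web): 3.6 × 1.2, A = 4.32 cm², y = 0.6 cm, Ī = 0.5184 cm⁴.
Centroid: ȳ = ΣA·y / ΣA = 6 cm.
Transfer each piece to the centroidal x-axis using Ī + A·d² with d = y − 6:
  web: d = 0 cm → contributes +201.6 cm⁴
  top flange (beyond web): d = 5.4 cm → contributes +126.5 cm⁴
  bottom flange (beyond web): d = -5.4 cm → contributes +126.5 cm⁴
Total I = 454.6 cm⁴.
For the y-axis: x̄ = 4.3 cm.
Repeating about the centroidal y-axis gives I_y = 66.08 cm⁴.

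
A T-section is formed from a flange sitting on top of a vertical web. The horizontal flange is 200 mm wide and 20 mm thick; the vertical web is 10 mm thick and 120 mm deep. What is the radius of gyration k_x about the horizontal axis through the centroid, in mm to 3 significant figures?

k_x ≈ 34.2 mm

Break the section into simple shapes (no overlaps), measuring from the bottom-left corner of the bounding box.
Flange: 200 × 20, A = 4 000 mm², y = 130 mm, Ī = 133 333 mm⁴.
Web: 10 × 120, A = 1 200 mm², y = 60 mm, Ī = 1 440 000 mm⁴.
Centroid: ȳ = ΣA·y / ΣA = 113.85 mm.
Transfer each piece to the horizontal axis through the centroid using Ī + A·d² with d = y − 113.85:
  flange: d = 16.154 mm → contributes +1 177 120 mm⁴
  web: d = -53.846 mm → contributes +4 919 290 mm⁴
Total I = 6 096 410 mm⁴.
Radius of gyration: k = √(I/A) = √(6 096 410 / 5 200) = 34.24 mm.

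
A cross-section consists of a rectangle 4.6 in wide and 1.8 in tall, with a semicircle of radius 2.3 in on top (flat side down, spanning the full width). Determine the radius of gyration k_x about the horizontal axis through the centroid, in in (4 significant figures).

k_x ≈ 1.095 in

Break the section into simple shapes (no overlaps), measuring from the bottom-left corner of the bounding box.
Rectangular body: 4.6 × 1.8, A = 8.28 in², y = 0.9 in, Ī = 2.2356 in⁴.
Semicircular cap: semicircle r = 2.3, A = 8.30951 in², y = 2.77615 in, Ī = 3.07145 in⁴.
Centroid: ȳ = ΣA·y / ΣA = 1.83974 in.
Transfer each piece to the horizontal axis through the centroid using Ī + A·d² with d = y − 1.83974:
  rectangular body: d = -0.939744 in → contributes +9.54782 in⁴
  semicircular cap: d = 0.936406 in → contributes +10.3577 in⁴
Total I = 19.9055 in⁴.
Radius of gyration: k = √(I/A) = √(19.9055 / 16.5895) = 1.09539 in.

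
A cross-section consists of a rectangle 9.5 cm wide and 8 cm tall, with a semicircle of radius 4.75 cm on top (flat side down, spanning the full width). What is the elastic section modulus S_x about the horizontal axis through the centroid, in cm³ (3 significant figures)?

Decompose the section into non-overlapping parts with the origin at the bottom-left of its bounding rectangle.
Rectangular body: 9.5 × 8, A = 76 cm², y = 4 cm, Ī = 405.33 cm⁴.
Semicircular cap: semicircle r = 4.75, A = 35.441 cm², y = 10.016 cm, Ī = 55.874 cm⁴.
Centroid: ȳ = ΣA·y / ΣA = 5.9132 cm.
Transfer each piece to the horizontal axis through the centroid using Ī + A·d² with d = y − 5.9132:
  rectangular body: d = -1.9132 cm → contributes +683.53 cm⁴
  semicircular cap: d = 4.1027 cm → contributes +652.43 cm⁴
Total I = 1 336 cm⁴.
Extreme fibre distance c = 6.8368 cm; S = I/c = 195.41 cm³.

S_x ≈ 195 cm³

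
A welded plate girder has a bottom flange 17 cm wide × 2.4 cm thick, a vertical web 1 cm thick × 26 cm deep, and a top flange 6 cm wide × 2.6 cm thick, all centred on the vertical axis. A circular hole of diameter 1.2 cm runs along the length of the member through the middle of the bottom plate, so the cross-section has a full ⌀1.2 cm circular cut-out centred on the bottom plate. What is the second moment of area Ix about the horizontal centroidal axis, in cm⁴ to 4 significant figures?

Ix ≈ 1.126 × 10⁴ cm⁴

Treat the section as a set of non-overlapping primitives; coordinates are from the bounding-box lower-left.
Bottom plate: 17 × 2.4, A = 40.8 cm², y = 1.2 cm, Ī = 19.584 cm⁴.
Web plate: 1 × 26, A = 26 cm², y = 15.4 cm, Ī = 1464.67 cm⁴.
Top plate: 6 × 2.6, A = 15.6 cm², y = 29.7 cm, Ī = 8.788 cm⁴.
Hole (subtracted): ⌀1.2, A = 1.13097 cm², y = 1.2 cm, Ī = 0.101788 cm⁴.
Centroid: ȳ = ΣA·y / ΣA = 11.2137 cm.
Transfer each piece to the horizontal centroidal axis using Ī + A·d² with d = y − 11.2137:
  bottom plate: d = -10.0137 cm → contributes +4110.73 cm⁴
  web plate: d = 4.18634 cm → contributes +1920.33 cm⁴
  top plate: d = 18.4863 cm → contributes +5340.01 cm⁴
  hole: d = -10.0137 cm → contributes −113.508 cm⁴
Total I = 11257.6 cm⁴.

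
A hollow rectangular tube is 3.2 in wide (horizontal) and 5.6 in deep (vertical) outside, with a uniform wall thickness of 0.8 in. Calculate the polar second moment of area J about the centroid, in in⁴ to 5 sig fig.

Break the section into simple shapes (no overlaps), measuring from the bottom-left corner of the bounding box.
Outer rectangle: 3.2 × 5.6, A = 17.92 in², y = 2.8 in, Ī = 46.83093 in⁴.
Inner void (subtracted): 1.6 × 4, A = 6.4 in², y = 2.8 in, Ī = 8.533333 in⁴.
By symmetry the centroid is at mid-height, ȳ = 2.8 in.
All pieces are centred on the centroidal x-axis, so I = ΣĪ (holes subtracted) = 38.2976 in⁴.
Repeating about the centroidal y-axis gives I_y = 13.9264 in⁴.
Polar second moment: J = I_x + I_y = 52.224 in⁴.

J ≈ 52.224 in⁴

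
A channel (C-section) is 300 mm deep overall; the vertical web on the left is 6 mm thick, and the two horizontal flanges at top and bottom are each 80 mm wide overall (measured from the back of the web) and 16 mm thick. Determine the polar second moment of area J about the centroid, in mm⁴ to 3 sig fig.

J ≈ 6.40 × 10⁷ mm⁴

Break the section into simple shapes (no overlaps), measuring from the bottom-left corner of the bounding box.
Web: 6 × 300, A = 1 800 mm², y = 150 mm, Ī = 13 500 000 mm⁴.
Top flange (beyond web): 74 × 16, A = 1 184 mm², y = 292 mm, Ī = 25 259 mm⁴.
Bottom flange (beyond web): 74 × 16, A = 1 184 mm², y = 8 mm, Ī = 25 259 mm⁴.
By symmetry the centroid is at mid-height, ȳ = 150 mm.
Transfer each piece to the centroidal x-axis using Ī + A·d² with d = y − 150:
  web: d = 0 mm → contributes +13 500 000 mm⁴
  top flange (beyond web): d = 142 mm → contributes +23 899 435 mm⁴
  bottom flange (beyond web): d = -142 mm → contributes +23 899 435 mm⁴
Total I = 61 298 869 mm⁴.
For the y-axis: x̄ = 25.726 mm.
Repeating about the centroidal y-axis gives I_y = 2 722 235 mm⁴.
Polar second moment: J = I_x + I_y = 64 021 105 mm⁴.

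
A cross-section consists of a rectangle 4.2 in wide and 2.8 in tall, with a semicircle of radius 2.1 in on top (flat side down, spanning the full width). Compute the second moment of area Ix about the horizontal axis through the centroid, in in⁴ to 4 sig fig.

Split into non-overlapping primitives; take the origin at the lower-left of the bounding box.
Rectangular body: 4.2 × 2.8, A = 11.76 in², y = 1.4 in, Ī = 7.6832 in⁴.
Semicircular cap: semicircle r = 2.1, A = 6.92721 in², y = 3.69127 in, Ī = 2.13456 in⁴.
Centroid: ȳ = ΣA·y / ΣA = 2.24936 in.
Transfer each piece to the horizontal axis through the centroid using Ī + A·d² with d = y − 2.24936:
  rectangular body: d = -0.849356 in → contributes +16.1669 in⁴
  semicircular cap: d = 1.44191 in → contributes +16.537 in⁴
Total I = 32.7039 in⁴.

Ix ≈ 32.70 in⁴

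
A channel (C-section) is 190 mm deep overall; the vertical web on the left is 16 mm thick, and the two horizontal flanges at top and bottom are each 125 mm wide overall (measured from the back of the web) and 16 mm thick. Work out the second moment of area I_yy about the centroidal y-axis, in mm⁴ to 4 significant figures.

Split into non-overlapping primitives; take the origin at the lower-left of the bounding box.
Web: 16 × 190, A = 3 040 mm², x = 8 mm, Ī = 64853.3 mm⁴.
Top flange (beyond web): 109 × 16, A = 1 744 mm², x = 70.5 mm, Ī = 1 726 705 mm⁴.
Bottom flange (beyond web): 109 × 16, A = 1 744 mm², x = 70.5 mm, Ī = 1 726 705 mm⁴.
Centroid: x̄ = ΣA·x / ΣA = 41.3946 mm.
Transfer each piece to the centroidal y-axis using Ī + A·d² with d = x − 41.3946:
  web: d = -33.3946 mm → contributes +3 455 061 mm⁴
  top flange (beyond web): d = 29.1054 mm → contributes +3 204 089 mm⁴
  bottom flange (beyond web): d = 29.1054 mm → contributes +3 204 089 mm⁴
Total I = 9 863 239 mm⁴.

I_yy ≈ 9.863 × 10⁶ mm⁴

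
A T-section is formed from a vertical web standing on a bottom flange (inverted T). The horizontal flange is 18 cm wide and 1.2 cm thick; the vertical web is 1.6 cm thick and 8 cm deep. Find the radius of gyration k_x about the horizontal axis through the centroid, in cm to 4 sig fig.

k_x ≈ 2.646 cm

Split into non-overlapping primitives; take the origin at the lower-left of the bounding box.
Flange: 18 × 1.2, A = 21.6 cm², y = 0.6 cm, Ī = 2.592 cm⁴.
Web: 1.6 × 8, A = 12.8 cm², y = 5.2 cm, Ī = 68.2667 cm⁴.
Centroid: ȳ = ΣA·y / ΣA = 2.31163 cm.
Transfer each piece to the horizontal axis through the centroid using Ī + A·d² with d = y − 2.31163:
  flange: d = -1.71163 cm → contributes +65.8729 cm⁴
  web: d = 2.88837 cm → contributes +175.053 cm⁴
Total I = 240.926 cm⁴.
Radius of gyration: k = √(I/A) = √(240.926 / 34.4) = 2.64644 cm.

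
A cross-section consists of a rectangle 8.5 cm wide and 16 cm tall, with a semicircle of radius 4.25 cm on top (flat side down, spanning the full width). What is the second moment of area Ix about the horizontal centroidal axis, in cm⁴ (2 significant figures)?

Break the section into simple shapes (no overlaps), measuring from the bottom-left corner of the bounding box.
Rectangular body: 8.5 × 16, A = 136 cm², y = 8 cm, Ī = 2 901 cm⁴.
Semicircular cap: semicircle r = 4.25, A = 28.37 cm², y = 17.8 cm, Ī = 35.81 cm⁴.
Centroid: ȳ = ΣA·y / ΣA = 9.692 cm.
Transfer each piece to the horizontal centroidal axis using Ī + A·d² with d = y − 9.692:
  rectangular body: d = -1.692 cm → contributes +3 291 cm⁴
  semicircular cap: d = 8.112 cm → contributes +1 903 cm⁴
Total I = 5 193 cm⁴.

Ix ≈ 5200 cm⁴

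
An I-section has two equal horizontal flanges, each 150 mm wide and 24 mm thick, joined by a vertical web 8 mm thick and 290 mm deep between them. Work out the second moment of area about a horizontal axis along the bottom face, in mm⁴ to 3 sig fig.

Treat the section as a set of non-overlapping primitives; coordinates are from the bounding-box lower-left.
Bottom flange: 150 × 24, A = 3 600 mm², y = 12 mm, Ī = 172 800 mm⁴.
Web: 8 × 290, A = 2 320 mm², y = 169 mm, Ī = 16 259 333 mm⁴.
Top flange: 150 × 24, A = 3 600 mm², y = 326 mm, Ī = 172 800 mm⁴.
Transfer each piece to the bottom edge using Ī + A·d² with d = y − 0:
  bottom flange: d = 12 mm → contributes +691 200 mm⁴
  web: d = 169 mm → contributes +82 520 853 mm⁴
  top flange: d = 326 mm → contributes +382 766 400 mm⁴
Total I = 465 978 453 mm⁴.

I_base ≈ 4.66 × 10⁸ mm⁴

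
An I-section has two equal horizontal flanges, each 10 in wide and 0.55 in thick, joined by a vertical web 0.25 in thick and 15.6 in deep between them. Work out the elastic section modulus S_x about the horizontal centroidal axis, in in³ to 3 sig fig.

S_x ≈ 95.4 in³

Split into non-overlapping primitives; take the origin at the lower-left of the bounding box.
Bottom flange: 10 × 0.55, A = 5.5 in², y = 0.275 in, Ī = 0.13865 in⁴.
Web: 0.25 × 15.6, A = 3.9 in², y = 8.35 in, Ī = 79.092 in⁴.
Top flange: 10 × 0.55, A = 5.5 in², y = 16.425 in, Ī = 0.13865 in⁴.
By symmetry the centroid is at mid-height, ȳ = 8.35 in.
Transfer each piece to the horizontal centroidal axis using Ī + A·d² with d = y − 8.35:
  bottom flange: d = -8.075 in → contributes +358.77 in⁴
  web: d = 0 in → contributes +79.092 in⁴
  top flange: d = 8.075 in → contributes +358.77 in⁴
Total I = 796.63 in⁴.
Extreme fibre distance c = 8.35 in; S = I/c = 95.405 in³.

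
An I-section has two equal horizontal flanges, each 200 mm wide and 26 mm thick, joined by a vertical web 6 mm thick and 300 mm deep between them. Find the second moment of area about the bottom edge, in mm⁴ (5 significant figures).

Treat the section as a set of non-overlapping primitives; coordinates are from the bounding-box lower-left.
Bottom flange: 200 × 26, A = 5 200 mm², y = 13 mm, Ī = 292933.3 mm⁴.
Web: 6 × 300, A = 1 800 mm², y = 176 mm, Ī = 13 500 000 mm⁴.
Top flange: 200 × 26, A = 5 200 mm², y = 339 mm, Ī = 292933.3 mm⁴.
Transfer each piece to the bottom edge using Ī + A·d² with d = y − 0:
  bottom flange: d = 13 mm → contributes +1 171 733 mm⁴
  web: d = 176 mm → contributes +69 256 800 mm⁴
  top flange: d = 339 mm → contributes +597 882 133 mm⁴
Total I = 668 310 667 mm⁴.

I_base ≈ 6.6831 × 10⁸ mm⁴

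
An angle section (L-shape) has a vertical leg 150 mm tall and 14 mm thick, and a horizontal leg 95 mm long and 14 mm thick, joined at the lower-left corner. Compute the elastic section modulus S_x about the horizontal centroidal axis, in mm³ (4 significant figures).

S_x ≈ 7.447 × 10⁴ mm³

Decompose the section into non-overlapping parts with the origin at the bottom-left of its bounding rectangle.
Vertical leg: 14 × 150, A = 2 100 mm², y = 75 mm, Ī = 3 937 500 mm⁴.
Horizontal leg (remainder): 81 × 14, A = 1 134 mm², y = 7 mm, Ī = 18 522 mm⁴.
Centroid: ȳ = ΣA·y / ΣA = 51.1558 mm.
Transfer each piece to the horizontal centroidal axis using Ī + A·d² with d = y − 51.1558:
  vertical leg: d = 23.8442 mm → contributes +5 131 442 mm⁴
  horizontal leg (remainder): d = -44.1558 mm → contributes +2 229 526 mm⁴
Total I = 7 360 967 mm⁴.
Extreme fibre distance c = 98.8442 mm; S = I/c = 74470.4 mm³.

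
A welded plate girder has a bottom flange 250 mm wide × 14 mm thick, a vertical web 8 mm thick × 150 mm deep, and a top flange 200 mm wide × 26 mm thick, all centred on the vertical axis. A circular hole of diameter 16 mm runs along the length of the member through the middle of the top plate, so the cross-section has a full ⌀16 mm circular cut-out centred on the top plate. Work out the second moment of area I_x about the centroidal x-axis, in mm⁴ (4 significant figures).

Decompose the section into non-overlapping parts with the origin at the bottom-left of its bounding rectangle.
Bottom plate: 250 × 14, A = 3 500 mm², y = 7 mm, Ī = 57166.7 mm⁴.
Web plate: 8 × 150, A = 1 200 mm², y = 89 mm, Ī = 2 250 000 mm⁴.
Top plate: 200 × 26, A = 5 200 mm², y = 177 mm, Ī = 292 933 mm⁴.
Hole (subtracted): ⌀16, A = 201.062 mm², y = 177 mm, Ī = 3216.99 mm⁴.
Centroid: ȳ = ΣA·y / ΣA = 104.765 mm.
Transfer each piece to the centroidal x-axis using Ī + A·d² with d = y − 104.765:
  bottom plate: d = -97.7653 mm → contributes +33 510 347 mm⁴
  web plate: d = -15.7653 mm → contributes +2 548 253 mm⁴
  top plate: d = 72.2347 mm → contributes +27 425 772 mm⁴
  hole: d = 72.2347 mm → contributes −1 052 329 mm⁴
Total I = 62 432 044 mm⁴.

I_x ≈ 6.243 × 10⁷ mm⁴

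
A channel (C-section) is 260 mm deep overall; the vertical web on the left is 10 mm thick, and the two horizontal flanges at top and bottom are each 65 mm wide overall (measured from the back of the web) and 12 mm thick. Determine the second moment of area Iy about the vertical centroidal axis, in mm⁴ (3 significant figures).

Iy ≈ 1.28 × 10⁶ mm⁴

Break the section into simple shapes (no overlaps), measuring from the bottom-left corner of the bounding box.
Web: 10 × 260, A = 2 600 mm², x = 5 mm, Ī = 21 667 mm⁴.
Top flange (beyond web): 55 × 12, A = 660 mm², x = 37.5 mm, Ī = 166 375 mm⁴.
Bottom flange (beyond web): 55 × 12, A = 660 mm², x = 37.5 mm, Ī = 166 375 mm⁴.
Centroid: x̄ = ΣA·x / ΣA = 15.944 mm.
Transfer each piece to the vertical centroidal axis using Ī + A·d² with d = x − 15.944:
  web: d = -10.944 mm → contributes +333 065 mm⁴
  top flange (beyond web): d = 21.556 mm → contributes +473 055 mm⁴
  bottom flange (beyond web): d = 21.556 mm → contributes +473 055 mm⁴
Total I = 1 279 174 mm⁴.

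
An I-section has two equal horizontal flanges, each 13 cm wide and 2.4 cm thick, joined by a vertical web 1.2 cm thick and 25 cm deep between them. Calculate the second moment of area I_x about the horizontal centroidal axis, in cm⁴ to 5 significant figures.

Decompose the section into non-overlapping parts with the origin at the bottom-left of its bounding rectangle.
Bottom flange: 13 × 2.4, A = 31.2 cm², y = 1.2 cm, Ī = 14.976 cm⁴.
Web: 1.2 × 25, A = 30 cm², y = 14.9 cm, Ī = 1562.5 cm⁴.
Top flange: 13 × 2.4, A = 31.2 cm², y = 28.6 cm, Ī = 14.976 cm⁴.
By symmetry the centroid is at mid-height, ȳ = 14.9 cm.
Transfer each piece to the horizontal centroidal axis using Ī + A·d² with d = y − 14.9:
  bottom flange: d = -13.7 cm → contributes +5870.904 cm⁴
  web: d = 0 cm → contributes +1562.5 cm⁴
  top flange: d = 13.7 cm → contributes +5870.904 cm⁴
Total I = 13304.31 cm⁴.

I_x ≈ 1.3304 × 10⁴ cm⁴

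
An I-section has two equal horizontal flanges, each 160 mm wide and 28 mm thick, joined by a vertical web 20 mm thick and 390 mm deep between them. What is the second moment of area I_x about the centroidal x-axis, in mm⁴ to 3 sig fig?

I_x ≈ 4.91 × 10⁸ mm⁴

Treat the section as a set of non-overlapping primitives; coordinates are from the bounding-box lower-left.
Bottom flange: 160 × 28, A = 4 480 mm², y = 14 mm, Ī = 292 693 mm⁴.
Web: 20 × 390, A = 7 800 mm², y = 223 mm, Ī = 98 865 000 mm⁴.
Top flange: 160 × 28, A = 4 480 mm², y = 432 mm, Ī = 292 693 mm⁴.
By symmetry the centroid is at mid-height, ȳ = 223 mm.
Transfer each piece to the centroidal x-axis using Ī + A·d² with d = y − 223:
  bottom flange: d = -209 mm → contributes +195 983 573 mm⁴
  web: d = 0 mm → contributes +98 865 000 mm⁴
  top flange: d = 209 mm → contributes +195 983 573 mm⁴
Total I = 490 832 147 mm⁴.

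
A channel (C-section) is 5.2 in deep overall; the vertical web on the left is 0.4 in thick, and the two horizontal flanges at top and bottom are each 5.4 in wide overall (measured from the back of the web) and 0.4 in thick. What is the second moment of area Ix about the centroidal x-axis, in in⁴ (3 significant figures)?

Ix ≈ 27.8 in⁴

Break the section into simple shapes (no overlaps), measuring from the bottom-left corner of the bounding box.
Web: 0.4 × 5.2, A = 2.08 in², y = 2.6 in, Ī = 4.6869 in⁴.
Top flange (beyond web): 5 × 0.4, A = 2 in², y = 5 in, Ī = 0.026667 in⁴.
Bottom flange (beyond web): 5 × 0.4, A = 2 in², y = 0.2 in, Ī = 0.026667 in⁴.
By symmetry the centroid is at mid-height, ȳ = 2.6 in.
Transfer each piece to the centroidal x-axis using Ī + A·d² with d = y − 2.6:
  web: d = 0 in → contributes +4.6869 in⁴
  top flange (beyond web): d = 2.4 in → contributes +11.547 in⁴
  bottom flange (beyond web): d = -2.4 in → contributes +11.547 in⁴
Total I = 27.78 in⁴.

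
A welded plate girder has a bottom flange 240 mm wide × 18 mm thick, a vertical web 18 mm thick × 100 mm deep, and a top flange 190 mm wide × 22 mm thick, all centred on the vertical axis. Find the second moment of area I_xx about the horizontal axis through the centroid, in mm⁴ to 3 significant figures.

Split into non-overlapping primitives; take the origin at the lower-left of the bounding box.
Bottom plate: 240 × 18, A = 4 320 mm², y = 9 mm, Ī = 116 640 mm⁴.
Web plate: 18 × 100, A = 1 800 mm², y = 68 mm, Ī = 1 500 000 mm⁴.
Top plate: 190 × 22, A = 4 180 mm², y = 129 mm, Ī = 168 593 mm⁴.
Centroid: ȳ = ΣA·y / ΣA = 68.01 mm.
Transfer each piece to the horizontal axis through the centroid using Ī + A·d² with d = y − 68.01:
  bottom plate: d = -59.01 mm → contributes +15 159 510 mm⁴
  web plate: d = -0.0097087 mm → contributes +1 500 000 mm⁴
  top plate: d = 60.99 mm → contributes +15 717 423 mm⁴
Total I = 32 376 932 mm⁴.

I_xx ≈ 3.24 × 10⁷ mm⁴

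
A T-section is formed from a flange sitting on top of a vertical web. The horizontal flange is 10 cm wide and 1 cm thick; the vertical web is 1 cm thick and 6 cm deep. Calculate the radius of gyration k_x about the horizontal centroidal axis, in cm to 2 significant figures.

Treat the section as a set of non-overlapping primitives; coordinates are from the bounding-box lower-left.
Flange: 10 × 1, A = 10 cm², y = 6.5 cm, Ī = 0.8333 cm⁴.
Web: 1 × 6, A = 6 cm², y = 3 cm, Ī = 18 cm⁴.
Centroid: ȳ = ΣA·y / ΣA = 5.188 cm.
Transfer each piece to the horizontal centroidal axis using Ī + A·d² with d = y − 5.188:
  flange: d = 1.313 cm → contributes +18.06 cm⁴
  web: d = -2.188 cm → contributes +46.71 cm⁴
Total I = 64.77 cm⁴.
Radius of gyration: k = √(I/A) = √(64.77 / 16) = 2.012 cm.

k_x ≈ 2.0 cm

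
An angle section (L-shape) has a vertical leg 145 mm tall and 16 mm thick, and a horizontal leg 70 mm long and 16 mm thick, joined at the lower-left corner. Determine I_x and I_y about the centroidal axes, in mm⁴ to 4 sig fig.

I_x ≈ 6.702 × 10⁶ mm⁴, I_y ≈ 1.031 × 10⁶ mm⁴

Break the section into simple shapes (no overlaps), measuring from the bottom-left corner of the bounding box.
Vertical leg: 16 × 145, A = 2 320 mm², y = 72.5 mm, Ī = 4 064 833 mm⁴.
Horizontal leg (remainder): 54 × 16, A = 864 mm², y = 8 mm, Ī = 18 432 mm⁴.
Centroid: ȳ = ΣA·y / ΣA = 54.9975 mm.
Transfer each piece to the centroidal x-axis using Ī + A·d² with d = y − 54.9975:
  vertical leg: d = 17.5025 mm → contributes +4 775 537 mm⁴
  horizontal leg (remainder): d = -46.9975 mm → contributes +1 926 804 mm⁴
Total I = 6 702 341 mm⁴.
For the y-axis: x̄ = 17.4975 mm.
Repeating about the centroidal y-axis gives I_y = 1 030 641 mm⁴.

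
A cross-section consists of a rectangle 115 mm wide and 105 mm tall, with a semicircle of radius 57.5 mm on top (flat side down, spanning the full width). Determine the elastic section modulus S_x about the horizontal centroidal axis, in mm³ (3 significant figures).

Treat the section as a set of non-overlapping primitives; coordinates are from the bounding-box lower-left.
Rectangular body: 115 × 105, A = 12 075 mm², y = 52.5 mm, Ī = 11 093 906 mm⁴.
Semicircular cap: semicircle r = 57.5, A = 5193.4 mm², y = 129.4 mm, Ī = 1 199 785 mm⁴.
Centroid: ȳ = ΣA·y / ΣA = 75.629 mm.
Transfer each piece to the horizontal centroidal axis using Ī + A·d² with d = y − 75.629:
  rectangular body: d = -23.129 mm → contributes +17 553 228 mm⁴
  semicircular cap: d = 53.775 mm → contributes +16 218 006 mm⁴
Total I = 33 771 234 mm⁴.
Extreme fibre distance c = 86.871 mm; S = I/c = 388 750 mm³.

S_x ≈ 3.89 × 10⁵ mm³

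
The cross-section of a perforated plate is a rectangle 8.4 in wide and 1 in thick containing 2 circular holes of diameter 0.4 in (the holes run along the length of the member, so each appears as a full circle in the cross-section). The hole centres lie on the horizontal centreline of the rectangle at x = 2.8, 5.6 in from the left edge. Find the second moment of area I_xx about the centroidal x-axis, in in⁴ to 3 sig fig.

Break the section into simple shapes (no overlaps), measuring from the bottom-left corner of the bounding box.
Plate: 8.4 × 1, A = 8.4 in², y = 0.5 in, Ī = 0.7 in⁴.
Hole 1 (subtracted): ⌀0.4, A = 0.12566 in², y = 0.5 in, Ī = 0.0012566 in⁴.
Hole 2 (subtracted): ⌀0.4, A = 0.12566 in², y = 0.5 in, Ī = 0.0012566 in⁴.
By symmetry the centroid is at mid-height, ȳ = 0.5 in.
All pieces are centred on the centroidal x-axis, so I = ΣĪ (holes subtracted) = 0.69749 in⁴.

I_xx ≈ 0.697 in⁴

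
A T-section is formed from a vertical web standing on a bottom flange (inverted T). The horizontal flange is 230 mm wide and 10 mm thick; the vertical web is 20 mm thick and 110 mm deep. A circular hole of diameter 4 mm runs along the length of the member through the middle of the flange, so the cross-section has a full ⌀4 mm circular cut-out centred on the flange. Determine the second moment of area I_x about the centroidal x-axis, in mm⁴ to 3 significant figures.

I_x ≈ 6.27 × 10⁶ mm⁴

Decompose the section into non-overlapping parts with the origin at the bottom-left of its bounding rectangle.
Flange: 230 × 10, A = 2 300 mm², y = 5 mm, Ī = 19 167 mm⁴.
Web: 20 × 110, A = 2 200 mm², y = 65 mm, Ī = 2 218 333 mm⁴.
Hole (subtracted): ⌀4, A = 12.566 mm², y = 5 mm, Ī = 12.566 mm⁴.
Centroid: ȳ = ΣA·y / ΣA = 34.415 mm.
Transfer each piece to the centroidal x-axis using Ī + A·d² with d = y − 34.415:
  flange: d = -29.415 mm → contributes +2 009 288 mm⁴
  web: d = 30.585 mm → contributes +4 276 242 mm⁴
  hole: d = -29.415 mm → contributes −10 886 mm⁴
Total I = 6 274 644 mm⁴.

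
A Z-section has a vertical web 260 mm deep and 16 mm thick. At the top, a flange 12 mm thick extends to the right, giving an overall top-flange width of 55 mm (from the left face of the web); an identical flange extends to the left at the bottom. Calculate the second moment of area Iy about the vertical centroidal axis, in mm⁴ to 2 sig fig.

Iy ≈ 9.2 × 10⁵ mm⁴

Decompose the section into non-overlapping parts with the origin at the bottom-left of its bounding rectangle.
Web: 16 × 260, A = 4 160 mm², x = 47 mm, Ī = 88 747 mm⁴.
Top flange (beyond web): 39 × 12, A = 468 mm², x = 74.5 mm, Ī = 59 319 mm⁴.
Bottom flange (beyond web): 39 × 12, A = 468 mm², x = 19.5 mm, Ī = 59 319 mm⁴.
Centroid: x̄ = ΣA·x / ΣA = 47 mm.
Transfer each piece to the vertical centroidal axis using Ī + A·d² with d = x − 47:
  web: d = 0 mm → contributes +88 747 mm⁴
  top flange (beyond web): d = 27.5 mm → contributes +413 244 mm⁴
  bottom flange (beyond web): d = -27.5 mm → contributes +413 244 mm⁴
Total I = 915 235 mm⁴.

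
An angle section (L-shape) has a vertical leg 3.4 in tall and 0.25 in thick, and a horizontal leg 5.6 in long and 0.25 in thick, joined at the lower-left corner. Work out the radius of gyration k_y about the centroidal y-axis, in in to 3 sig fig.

k_y ≈ 1.82 in

Split into non-overlapping primitives; take the origin at the lower-left of the bounding box.
Vertical leg: 0.25 × 3.4, A = 0.85 in², x = 0.125 in, Ī = 0.0044271 in⁴.
Horizontal leg (remainder): 5.35 × 0.25, A = 1.3375 in², x = 2.925 in, Ī = 3.1902 in⁴.
Centroid: x̄ = ΣA·x / ΣA = 1.837 in.
Transfer each piece to the centroidal y-axis using Ī + A·d² with d = x − 1.837:
  vertical leg: d = -1.712 in → contributes +2.4957 in⁴
  horizontal leg (remainder): d = 1.088 in → contributes +4.7735 in⁴
Total I = 7.2692 in⁴.
Radius of gyration: k = √(I/A) = √(7.2692 / 2.1875) = 1.8229 in.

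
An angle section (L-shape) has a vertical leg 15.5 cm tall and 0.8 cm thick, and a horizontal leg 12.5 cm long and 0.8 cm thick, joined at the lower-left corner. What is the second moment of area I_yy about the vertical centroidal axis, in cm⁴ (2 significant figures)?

Decompose the section into non-overlapping parts with the origin at the bottom-left of its bounding rectangle.
Vertical leg: 0.8 × 15.5, A = 12.4 cm², x = 0.4 cm, Ī = 0.6613 cm⁴.
Horizontal leg (remainder): 11.7 × 0.8, A = 9.36 cm², x = 6.65 cm, Ī = 106.8 cm⁴.
Centroid: x̄ = ΣA·x / ΣA = 3.088 cm.
Transfer each piece to the vertical centroidal axis using Ī + A·d² with d = x − 3.088:
  vertical leg: d = -2.688 cm → contributes +90.28 cm⁴
  horizontal leg (remainder): d = 3.562 cm → contributes +225.5 cm⁴
Total I = 315.8 cm⁴.

I_yy ≈ 320 cm⁴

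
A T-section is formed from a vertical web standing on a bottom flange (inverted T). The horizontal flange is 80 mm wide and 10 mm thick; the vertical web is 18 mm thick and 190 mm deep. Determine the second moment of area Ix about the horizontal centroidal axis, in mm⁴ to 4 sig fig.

Ix ≈ 1.678 × 10⁷ mm⁴

Treat the section as a set of non-overlapping primitives; coordinates are from the bounding-box lower-left.
Flange: 80 × 10, A = 800 mm², y = 5 mm, Ī = 6666.67 mm⁴.
Web: 18 × 190, A = 3 420 mm², y = 105 mm, Ī = 10 288 500 mm⁴.
Centroid: ȳ = ΣA·y / ΣA = 86.0427 mm.
Transfer each piece to the horizontal centroidal axis using Ī + A·d² with d = y − 86.0427:
  flange: d = -81.0427 mm → contributes +5 260 996 mm⁴
  web: d = 18.9573 mm → contributes +11 517 583 mm⁴
Total I = 16 778 579 mm⁴.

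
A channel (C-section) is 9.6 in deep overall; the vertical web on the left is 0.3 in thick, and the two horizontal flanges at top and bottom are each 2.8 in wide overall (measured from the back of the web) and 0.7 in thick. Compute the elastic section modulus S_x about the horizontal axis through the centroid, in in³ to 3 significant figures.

S_x ≈ 19.1 in³

Break the section into simple shapes (no overlaps), measuring from the bottom-left corner of the bounding box.
Web: 0.3 × 9.6, A = 2.88 in², y = 4.8 in, Ī = 22.118 in⁴.
Top flange (beyond web): 2.5 × 0.7, A = 1.75 in², y = 9.25 in, Ī = 0.071458 in⁴.
Bottom flange (beyond web): 2.5 × 0.7, A = 1.75 in², y = 0.35 in, Ī = 0.071458 in⁴.
By symmetry the centroid is at mid-height, ȳ = 4.8 in.
Transfer each piece to the horizontal axis through the centroid using Ī + A·d² with d = y − 4.8:
  web: d = 0 in → contributes +22.118 in⁴
  top flange (beyond web): d = 4.45 in → contributes +34.726 in⁴
  bottom flange (beyond web): d = -4.45 in → contributes +34.726 in⁴
Total I = 91.57 in⁴.
Extreme fibre distance c = 4.8 in; S = I/c = 19.077 in³.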